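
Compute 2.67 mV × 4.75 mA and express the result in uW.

12.6825 uW

2.67 × 10⁻³ × 4.75 × 10⁻³ = 12.6825 × 10⁻⁶ W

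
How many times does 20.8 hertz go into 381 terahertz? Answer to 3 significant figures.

18300000000000

(381 × 10^12) / (20.8) = 18.32 × 10^12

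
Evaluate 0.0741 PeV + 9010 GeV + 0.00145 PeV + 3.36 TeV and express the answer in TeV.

87.92 TeV

In TeV:
  0.0741 PeV = 0.0741 × 10³ TeV = 74.1
  9010 GeV = 9010 × 10⁻³ TeV = 9.01
  0.00145 PeV = 0.00145 × 10³ TeV = 1.45
  3.36 TeV → 3.36
Sum: 74.1 + 9.01 + 1.45 + 3.36 = 87.92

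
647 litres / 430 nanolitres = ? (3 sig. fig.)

1500000000

(647) / (430e-9) = 1.505e9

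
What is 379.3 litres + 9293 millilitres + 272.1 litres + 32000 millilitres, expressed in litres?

692.693 litres

In litres:
  379.3 litres → 379.3
  9293 millilitres = 9293 × 10^-3 litres = 9.293
  272.1 litres → 272.1
  32000 millilitres = 32000 × 10^-3 litres = 32
Sum: 379.3 + 9.293 + 272.1 + 32 = 692.693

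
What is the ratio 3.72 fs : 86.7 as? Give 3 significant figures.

(3.72 × 10^-15) / (86.7 × 10^-18) = 0.04291 × 10^3

42.9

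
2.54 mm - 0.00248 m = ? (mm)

In mm:
  2.54 mm → 2.54
  0.00248 m = 0.00248e3 mm = 2.48
Difference: 2.54 - 2.48 = 0.06

0.06 mm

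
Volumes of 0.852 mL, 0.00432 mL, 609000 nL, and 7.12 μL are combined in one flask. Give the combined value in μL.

1472.44 μL

In μL:
  0.852 mL = 0.852 × 10^3 μL = 852
  0.00432 mL = 0.00432 × 10^3 μL = 4.32
  609000 nL = 609000 × 10^-3 μL = 609
  7.12 μL → 7.12
Sum: 852 + 4.32 + 609 + 7.12 = 1472.44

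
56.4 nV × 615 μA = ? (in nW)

0.034686 nW

56.4 × 10⁻⁹ × 615 × 10⁻⁶ = 34686 × 10⁻¹⁵ W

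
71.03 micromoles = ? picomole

71030000 picomoles

micro = 10⁻⁶, pico = 10⁻¹²; factor is 10⁶.
71.03 × 10⁶ = 71030000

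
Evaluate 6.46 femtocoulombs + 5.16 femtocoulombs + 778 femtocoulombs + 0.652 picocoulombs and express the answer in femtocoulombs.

In femtocoulombs:
  6.46 femtocoulombs → 6.46
  5.16 femtocoulombs → 5.16
  778 femtocoulombs → 778
  0.652 picocoulombs = 0.652 × 10³ femtocoulombs = 652
Sum: 6.46 + 5.16 + 778 + 652 = 1441.62

1441.62 femtocoulombs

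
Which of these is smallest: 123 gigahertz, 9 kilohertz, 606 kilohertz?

9 kilohertz

123 gigahertz = 123000000000 hertz
9 kilohertz = 9000 hertz
606 kilohertz = 606000 hertz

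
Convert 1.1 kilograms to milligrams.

1100000 milligrams

kilo = 1e3, milli = 1e-3; factor is 1e6.
1.1 × 1e6 = 1100000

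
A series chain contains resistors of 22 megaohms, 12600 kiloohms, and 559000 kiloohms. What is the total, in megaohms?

593.6 megaohms

In megaohms:
  22 megaohms → 22
  12600 kiloohms = 12600 × 10⁻³ megaohms = 12.6
  559000 kiloohms = 559000 × 10⁻³ megaohms = 559
Sum: 22 + 12.6 + 559 = 593.6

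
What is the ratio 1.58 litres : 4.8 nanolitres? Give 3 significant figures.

329000000

(1.58) / (4.8e-9) = 0.3292e9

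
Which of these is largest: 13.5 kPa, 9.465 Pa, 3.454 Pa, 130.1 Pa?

13.5 kPa = 13500 Pa
9.465 Pa = 9.465 Pa
3.454 Pa = 3.454 Pa
130.1 Pa = 130.1 Pa

13.5 kPa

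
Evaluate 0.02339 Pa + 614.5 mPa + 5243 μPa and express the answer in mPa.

In mPa:
  0.02339 Pa = 0.02339 × 10³ mPa = 23.39
  614.5 mPa → 614.5
  5243 μPa = 5243 × 10⁻³ mPa = 5.243
Sum: 23.39 + 614.5 + 5.243 = 643.133

643.133 mPa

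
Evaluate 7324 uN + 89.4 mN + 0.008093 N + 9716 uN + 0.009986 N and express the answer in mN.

In mN:
  7324 uN = 7324 × 10^-3 mN = 7.324
  89.4 mN → 89.4
  0.008093 N = 0.008093 × 10^3 mN = 8.093
  9716 uN = 9716 × 10^-3 mN = 9.716
  0.009986 N = 0.009986 × 10^3 mN = 9.986
Sum: 7.324 + 89.4 + 8.093 + 9.716 + 9.986 = 124.519

124.519 mN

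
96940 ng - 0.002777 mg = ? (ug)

94.163 ug

In ug:
  96940 ng = 96940 × 10⁻³ ug = 96.94
  0.002777 mg = 0.002777 × 10³ ug = 2.777
Difference: 96.94 - 2.777 = 94.163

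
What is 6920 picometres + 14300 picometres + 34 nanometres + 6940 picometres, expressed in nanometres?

62.16 nanometres

In nanometres:
  6920 picometres = 6920 × 10^-3 nanometres = 6.92
  14300 picometres = 14300 × 10^-3 nanometres = 14.3
  34 nanometres → 34
  6940 picometres = 6940 × 10^-3 nanometres = 6.94
Sum: 6.92 + 14.3 + 34 + 6.94 = 62.16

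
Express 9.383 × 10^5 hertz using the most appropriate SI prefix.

938.3 kilohertz

= 938.3 × 10^3 hertz; 10^3 is kilo.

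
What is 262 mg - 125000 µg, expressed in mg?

In mg:
  262 mg → 262
  125000 µg = 125000e-3 mg = 125
Difference: 262 - 125 = 137

137 mg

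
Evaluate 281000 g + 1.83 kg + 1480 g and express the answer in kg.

284.31 kg

In kg:
  281000 g = 281000 × 10⁻³ kg = 281
  1.83 kg → 1.83
  1480 g = 1480 × 10⁻³ kg = 1.48
Sum: 281 + 1.83 + 1.48 = 284.31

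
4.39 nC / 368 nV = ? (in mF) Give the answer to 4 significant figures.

(4.39e-9) / (368e-9) = 0.0119293 F

11.93 mF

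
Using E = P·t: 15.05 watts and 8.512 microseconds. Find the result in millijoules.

0.1281056 millijoules

15.05 × 8.512e-6 = 128.1056e-6 J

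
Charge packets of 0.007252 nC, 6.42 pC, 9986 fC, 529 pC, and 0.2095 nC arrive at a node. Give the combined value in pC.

In pC:
  0.007252 nC = 0.007252 × 10^3 pC = 7.252
  6.42 pC → 6.42
  9986 fC = 9986 × 10^-3 pC = 9.986
  529 pC → 529
  0.2095 nC = 0.2095 × 10^3 pC = 209.5
Sum: 7.252 + 6.42 + 9.986 + 529 + 209.5 = 762.158

762.158 pC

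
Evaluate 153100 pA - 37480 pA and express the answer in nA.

In nA:
  153100 pA = 153100e-3 nA = 153.1
  37480 pA = 37480e-3 nA = 37.48
Difference: 153.1 - 37.48 = 115.62

115.62 nA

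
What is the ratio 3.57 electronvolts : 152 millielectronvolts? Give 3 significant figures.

23.5

(3.57) / (152e-3) = 0.02349e3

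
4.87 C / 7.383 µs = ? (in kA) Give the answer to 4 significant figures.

659.6 kA

(4.87) / (7.383 × 10⁻⁶) = 0.659623 × 10⁶ A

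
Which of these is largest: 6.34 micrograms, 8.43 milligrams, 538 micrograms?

6.34 micrograms = 0.00000634 grams
8.43 milligrams = 0.00843 grams
538 micrograms = 0.000538 grams

8.43 milligrams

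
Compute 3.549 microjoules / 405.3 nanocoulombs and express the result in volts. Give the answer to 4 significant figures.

(3.549 × 10^-6) / (405.3 × 10^-9) = 0.00875648 × 10^3 V

8.756 volts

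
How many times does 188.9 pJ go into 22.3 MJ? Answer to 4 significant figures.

118100000000000000

(22.3e6) / (188.9e-12) = 0.11805e18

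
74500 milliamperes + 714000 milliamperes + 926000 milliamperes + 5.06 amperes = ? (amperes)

1719.56 amperes

In amperes:
  74500 milliamperes = 74500 × 10⁻³ amperes = 74.5
  714000 milliamperes = 714000 × 10⁻³ amperes = 714
  926000 milliamperes = 926000 × 10⁻³ amperes = 926
  5.06 amperes → 5.06
Sum: 74.5 + 714 + 926 + 5.06 = 1719.56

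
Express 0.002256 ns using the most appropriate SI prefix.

= 2.256 × 10^-12 s; 10^-12 is pico.

2.256 ps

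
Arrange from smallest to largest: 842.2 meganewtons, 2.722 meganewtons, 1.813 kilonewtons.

1.813 kilonewtons < 2.722 meganewtons < 842.2 meganewtons

842.2 meganewtons = 842200000 newtons
2.722 meganewtons = 2722000 newtons
1.813 kilonewtons = 1813 newtons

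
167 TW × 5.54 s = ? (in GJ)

167 × 10^12 × 5.54 = 925.18 × 10^12 J

925180 GJ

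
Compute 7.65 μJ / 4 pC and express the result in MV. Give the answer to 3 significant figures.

(7.65e-6) / (4e-12) = 1.9125e6 V

1.91 MV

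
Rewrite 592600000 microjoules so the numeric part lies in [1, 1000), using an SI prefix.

592.6 joules

= 592.6 joules; mantissa already in [1, 1000).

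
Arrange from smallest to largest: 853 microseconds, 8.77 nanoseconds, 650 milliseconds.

8.77 nanoseconds < 853 microseconds < 650 milliseconds

853 microseconds = 0.000853 seconds
8.77 nanoseconds = 0.00000000877 seconds
650 milliseconds = 0.65 seconds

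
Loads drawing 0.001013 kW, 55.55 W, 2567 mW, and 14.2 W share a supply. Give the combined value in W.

73.33 W

In W:
  0.001013 kW = 0.001013e3 W = 1.013
  55.55 W → 55.55
  2567 mW = 2567e-3 W = 2.567
  14.2 W → 14.2
Sum: 1.013 + 55.55 + 2.567 + 14.2 = 73.33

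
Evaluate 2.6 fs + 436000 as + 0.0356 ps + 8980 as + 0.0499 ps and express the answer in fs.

533.08 fs

In fs:
  2.6 fs → 2.6
  436000 as = 436000 × 10^-3 fs = 436
  0.0356 ps = 0.0356 × 10^3 fs = 35.6
  8980 as = 8980 × 10^-3 fs = 8.98
  0.0499 ps = 0.0499 × 10^3 fs = 49.9
Sum: 2.6 + 436 + 35.6 + 8.98 + 49.9 = 533.08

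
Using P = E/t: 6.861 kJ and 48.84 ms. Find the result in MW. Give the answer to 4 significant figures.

0.1405 MW

(6.861e3) / (48.84e-3) = 0.140479e6 W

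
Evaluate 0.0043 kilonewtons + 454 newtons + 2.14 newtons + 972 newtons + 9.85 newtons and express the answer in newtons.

In newtons:
  0.0043 kilonewtons = 0.0043 × 10^3 newtons = 4.3
  454 newtons → 454
  2.14 newtons → 2.14
  972 newtons → 972
  9.85 newtons → 9.85
Sum: 4.3 + 454 + 2.14 + 972 + 9.85 = 1442.29

1442.29 newtons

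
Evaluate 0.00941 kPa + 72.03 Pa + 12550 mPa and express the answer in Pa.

93.99 Pa

In Pa:
  0.00941 kPa = 0.00941e3 Pa = 9.41
  72.03 Pa → 72.03
  12550 mPa = 12550e-3 Pa = 12.55
Sum: 9.41 + 72.03 + 12.55 = 93.99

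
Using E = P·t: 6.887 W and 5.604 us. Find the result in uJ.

38.594748 uJ

6.887 × 5.604 × 10⁻⁶ = 38.594748 × 10⁻⁶ J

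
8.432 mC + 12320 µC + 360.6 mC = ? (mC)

In mC:
  8.432 mC → 8.432
  12320 µC = 12320 × 10⁻³ mC = 12.32
  360.6 mC → 360.6
Sum: 8.432 + 12.32 + 360.6 = 381.352

381.352 mC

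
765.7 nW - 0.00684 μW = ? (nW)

758.86 nW

In nW:
  765.7 nW → 765.7
  0.00684 μW = 0.00684e3 nW = 6.84
Difference: 765.7 - 6.84 = 758.86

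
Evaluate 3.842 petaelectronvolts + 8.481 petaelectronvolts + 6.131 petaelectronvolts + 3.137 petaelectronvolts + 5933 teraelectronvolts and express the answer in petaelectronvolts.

27.524 petaelectronvolts

In petaelectronvolts:
  3.842 petaelectronvolts → 3.842
  8.481 petaelectronvolts → 8.481
  6.131 petaelectronvolts → 6.131
  3.137 petaelectronvolts → 3.137
  5933 teraelectronvolts = 5933 × 10^-3 petaelectronvolts = 5.933
Sum: 3.842 + 8.481 + 6.131 + 3.137 + 5.933 = 27.524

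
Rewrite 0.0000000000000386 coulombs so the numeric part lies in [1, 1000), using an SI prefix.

38.6 femtocoulombs

= 38.6 × 10^-15 coulombs; 10^-15 is femto.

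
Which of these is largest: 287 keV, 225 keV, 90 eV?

287 keV = 287000 eV
225 keV = 225000 eV
90 eV = 90 eV

287 keV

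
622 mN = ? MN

milli = 1e-3, mega = 1e6; factor is 1e-9.
622 × 1e-9 = 0.000000622

0.000000622 MN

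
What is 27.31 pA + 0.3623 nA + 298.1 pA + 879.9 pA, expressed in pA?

In pA:
  27.31 pA → 27.31
  0.3623 nA = 0.3623 × 10³ pA = 362.3
  298.1 pA → 298.1
  879.9 pA → 879.9
Sum: 27.31 + 362.3 + 298.1 + 879.9 = 1567.61

1567.61 pA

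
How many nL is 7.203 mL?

milli = 10⁻³, nano = 10⁻⁹; factor is 10⁶.
7.203 × 10⁶ = 7203000

7203000 nL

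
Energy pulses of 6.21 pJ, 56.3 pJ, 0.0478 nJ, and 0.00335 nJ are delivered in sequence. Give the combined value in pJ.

In pJ:
  6.21 pJ → 6.21
  56.3 pJ → 56.3
  0.0478 nJ = 0.0478 × 10³ pJ = 47.8
  0.00335 nJ = 0.00335 × 10³ pJ = 3.35
Sum: 6.21 + 56.3 + 47.8 + 3.35 = 113.66

113.66 pJ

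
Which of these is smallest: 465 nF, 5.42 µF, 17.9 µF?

465 nF = 0.000000465 F
5.42 µF = 0.00000542 F
17.9 µF = 0.0000179 F

465 nF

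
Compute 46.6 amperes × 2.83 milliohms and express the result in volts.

0.131878 volts

46.6 × 2.83 × 10⁻³ = 131.878 × 10⁻³ V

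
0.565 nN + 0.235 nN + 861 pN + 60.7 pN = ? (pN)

In pN:
  0.565 nN = 0.565 × 10³ pN = 565
  0.235 nN = 0.235 × 10³ pN = 235
  861 pN → 861
  60.7 pN → 60.7
Sum: 565 + 235 + 861 + 60.7 = 1721.7

1721.7 pN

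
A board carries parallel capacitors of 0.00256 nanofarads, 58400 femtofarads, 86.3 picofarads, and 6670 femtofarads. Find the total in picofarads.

In picofarads:
  0.00256 nanofarads = 0.00256 × 10^3 picofarads = 2.56
  58400 femtofarads = 58400 × 10^-3 picofarads = 58.4
  86.3 picofarads → 86.3
  6670 femtofarads = 6670 × 10^-3 picofarads = 6.67
Sum: 2.56 + 58.4 + 86.3 + 6.67 = 153.93

153.93 picofarads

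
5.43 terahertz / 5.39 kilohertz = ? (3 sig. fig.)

(5.43 × 10¹²) / (5.39 × 10³) = 1.007 × 10⁹

1010000000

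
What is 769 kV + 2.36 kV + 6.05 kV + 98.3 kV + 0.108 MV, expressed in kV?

983.71 kV

In kV:
  769 kV → 769
  2.36 kV → 2.36
  6.05 kV → 6.05
  98.3 kV → 98.3
  0.108 MV = 0.108e3 kV = 108
Sum: 769 + 2.36 + 6.05 + 98.3 + 108 = 983.71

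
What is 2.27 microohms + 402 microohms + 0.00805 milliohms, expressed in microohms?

412.32 microohms

In microohms:
  2.27 microohms → 2.27
  402 microohms → 402
  0.00805 milliohms = 0.00805 × 10³ microohms = 8.05
Sum: 2.27 + 402 + 8.05 = 412.32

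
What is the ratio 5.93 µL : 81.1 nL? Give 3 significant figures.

73.1

(5.93 × 10⁻⁶) / (81.1 × 10⁻⁹) = 0.07312 × 10³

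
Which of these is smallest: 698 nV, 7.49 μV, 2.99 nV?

698 nV = 0.000000698 V
7.49 μV = 0.00000749 V
2.99 nV = 0.00000000299 V

2.99 nV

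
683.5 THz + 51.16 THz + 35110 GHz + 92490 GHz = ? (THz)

In THz:
  683.5 THz → 683.5
  51.16 THz → 51.16
  35110 GHz = 35110 × 10⁻³ THz = 35.11
  92490 GHz = 92490 × 10⁻³ THz = 92.49
Sum: 683.5 + 51.16 + 35.11 + 92.49 = 862.26

862.26 THz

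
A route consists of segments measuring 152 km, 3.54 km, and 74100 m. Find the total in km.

229.64 km

In km:
  152 km → 152
  3.54 km → 3.54
  74100 m = 74100 × 10⁻³ km = 74.1
Sum: 152 + 3.54 + 74.1 = 229.64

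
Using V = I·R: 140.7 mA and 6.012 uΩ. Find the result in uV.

0.8458884 uV

140.7 × 10^-3 × 6.012 × 10^-6 = 845.8884 × 10^-9 V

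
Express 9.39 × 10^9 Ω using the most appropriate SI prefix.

= 9.39 × 10^9 Ω; 10^9 is giga.

9.39 GΩ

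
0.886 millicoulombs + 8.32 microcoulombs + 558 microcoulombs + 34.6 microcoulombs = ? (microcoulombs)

In microcoulombs:
  0.886 millicoulombs = 0.886e3 microcoulombs = 886
  8.32 microcoulombs → 8.32
  558 microcoulombs → 558
  34.6 microcoulombs → 34.6
Sum: 886 + 8.32 + 558 + 34.6 = 1486.92

1486.92 microcoulombs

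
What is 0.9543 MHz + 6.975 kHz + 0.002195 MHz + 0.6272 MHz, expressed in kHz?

1590.67 kHz

In kHz:
  0.9543 MHz = 0.9543 × 10^3 kHz = 954.3
  6.975 kHz → 6.975
  0.002195 MHz = 0.002195 × 10^3 kHz = 2.195
  0.6272 MHz = 0.6272 × 10^3 kHz = 627.2
Sum: 954.3 + 6.975 + 2.195 + 627.2 = 1590.67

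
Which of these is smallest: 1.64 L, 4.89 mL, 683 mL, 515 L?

4.89 mL

1.64 L = 1.64 L
4.89 mL = 0.00489 L
683 mL = 0.683 L
515 L = 515 L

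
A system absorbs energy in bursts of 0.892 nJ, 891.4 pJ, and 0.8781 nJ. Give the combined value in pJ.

In pJ:
  0.892 nJ = 0.892 × 10^3 pJ = 892
  891.4 pJ → 891.4
  0.8781 nJ = 0.8781 × 10^3 pJ = 878.1
Sum: 892 + 891.4 + 878.1 = 2661.5

2661.5 pJ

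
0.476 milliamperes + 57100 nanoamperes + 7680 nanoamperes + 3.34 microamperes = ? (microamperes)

In microamperes:
  0.476 milliamperes = 0.476 × 10^3 microamperes = 476
  57100 nanoamperes = 57100 × 10^-3 microamperes = 57.1
  7680 nanoamperes = 7680 × 10^-3 microamperes = 7.68
  3.34 microamperes → 3.34
Sum: 476 + 57.1 + 7.68 + 3.34 = 544.12

544.12 microamperes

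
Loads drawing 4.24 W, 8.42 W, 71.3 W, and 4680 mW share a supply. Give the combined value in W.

88.64 W

In W:
  4.24 W → 4.24
  8.42 W → 8.42
  71.3 W → 71.3
  4680 mW = 4680 × 10^-3 W = 4.68
Sum: 4.24 + 8.42 + 71.3 + 4.68 = 88.64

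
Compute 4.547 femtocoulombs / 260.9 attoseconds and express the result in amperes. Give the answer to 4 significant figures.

17.43 amperes

(4.547e-15) / (260.9e-18) = 0.0174281e3 A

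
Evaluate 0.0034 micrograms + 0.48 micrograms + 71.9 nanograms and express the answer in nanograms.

555.3 nanograms

In nanograms:
  0.0034 micrograms = 0.0034e3 nanograms = 3.4
  0.48 micrograms = 0.48e3 nanograms = 480
  71.9 nanograms → 71.9
Sum: 3.4 + 480 + 71.9 = 555.3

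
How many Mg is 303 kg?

kilo = 10^3, mega = 10^6; factor is 10^-3.
303 × 10^-3 = 0.303

0.303 Mg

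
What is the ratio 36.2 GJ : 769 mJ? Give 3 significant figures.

(36.2e9) / (769e-3) = 0.04707e12

47100000000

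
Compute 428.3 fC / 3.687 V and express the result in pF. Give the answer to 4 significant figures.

(428.3e-15) / (3.687) = 116.165e-15 F

0.1162 pF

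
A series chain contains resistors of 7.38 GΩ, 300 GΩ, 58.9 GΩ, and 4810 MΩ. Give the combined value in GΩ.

In GΩ:
  7.38 GΩ → 7.38
  300 GΩ → 300
  58.9 GΩ → 58.9
  4810 MΩ = 4810 × 10⁻³ GΩ = 4.81
Sum: 7.38 + 300 + 58.9 + 4.81 = 371.09

371.09 GΩ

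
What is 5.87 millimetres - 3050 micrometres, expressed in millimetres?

2.82 millimetres

In millimetres:
  5.87 millimetres → 5.87
  3050 micrometres = 3050e-3 millimetres = 3.05
Difference: 5.87 - 3.05 = 2.82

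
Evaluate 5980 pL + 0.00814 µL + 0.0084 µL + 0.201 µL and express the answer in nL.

In nL:
  5980 pL = 5980 × 10⁻³ nL = 5.98
  0.00814 µL = 0.00814 × 10³ nL = 8.14
  0.0084 µL = 0.0084 × 10³ nL = 8.4
  0.201 µL = 0.201 × 10³ nL = 201
Sum: 5.98 + 8.14 + 8.4 + 201 = 223.52

223.52 nL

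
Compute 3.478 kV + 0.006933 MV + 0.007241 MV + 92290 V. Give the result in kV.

In kV:
  3.478 kV → 3.478
  0.006933 MV = 0.006933e3 kV = 6.933
  0.007241 MV = 0.007241e3 kV = 7.241
  92290 V = 92290e-3 kV = 92.29
Sum: 3.478 + 6.933 + 7.241 + 92.29 = 109.942

109.942 kV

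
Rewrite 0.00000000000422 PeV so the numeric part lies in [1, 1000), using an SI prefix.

4.22 keV

= 4.22e3 eV; 1e3 is kilo.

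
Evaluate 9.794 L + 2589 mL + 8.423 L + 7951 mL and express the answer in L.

In L:
  9.794 L → 9.794
  2589 mL = 2589e-3 L = 2.589
  8.423 L → 8.423
  7951 mL = 7951e-3 L = 7.951
Sum: 9.794 + 2.589 + 8.423 + 7.951 = 28.757

28.757 L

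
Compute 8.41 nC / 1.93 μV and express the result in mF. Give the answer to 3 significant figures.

(8.41 × 10⁻⁹) / (1.93 × 10⁻⁶) = 4.3575 × 10⁻³ F

4.36 mF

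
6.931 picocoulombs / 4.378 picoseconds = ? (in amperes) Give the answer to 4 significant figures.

(6.931 × 10⁻¹²) / (4.378 × 10⁻¹²) = 1.58314 A

1.583 amperes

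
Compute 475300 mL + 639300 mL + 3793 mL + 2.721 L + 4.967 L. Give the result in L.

1126.081 L

In L:
  475300 mL = 475300 × 10^-3 L = 475.3
  639300 mL = 639300 × 10^-3 L = 639.3
  3793 mL = 3793 × 10^-3 L = 3.793
  2.721 L → 2.721
  4.967 L → 4.967
Sum: 475.3 + 639.3 + 3.793 + 2.721 + 4.967 = 1126.081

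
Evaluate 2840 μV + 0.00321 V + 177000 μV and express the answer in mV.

In mV:
  2840 μV = 2840 × 10⁻³ mV = 2.84
  0.00321 V = 0.00321 × 10³ mV = 3.21
  177000 μV = 177000 × 10⁻³ mV = 177
Sum: 2.84 + 3.21 + 177 = 183.05

183.05 mV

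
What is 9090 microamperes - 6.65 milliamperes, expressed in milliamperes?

In milliamperes:
  9090 microamperes = 9090 × 10⁻³ milliamperes = 9.09
  6.65 milliamperes → 6.65
Difference: 9.09 - 6.65 = 2.44

2.44 milliamperes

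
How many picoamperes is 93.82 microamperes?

93820000 picoamperes

micro = 1e-6, pico = 1e-12; factor is 1e6.
93.82 × 1e6 = 93820000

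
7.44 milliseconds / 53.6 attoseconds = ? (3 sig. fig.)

(7.44 × 10^-3) / (53.6 × 10^-18) = 0.1388 × 10^15

139000000000000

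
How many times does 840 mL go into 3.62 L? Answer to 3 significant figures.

4.31

(3.62) / (840e-3) = 0.00431e3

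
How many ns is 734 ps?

pico = 10^-12, nano = 10^-9; factor is 10^-3.
734 × 10^-3 = 0.734

0.734 ns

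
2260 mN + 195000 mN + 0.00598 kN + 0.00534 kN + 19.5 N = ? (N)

In N:
  2260 mN = 2260 × 10^-3 N = 2.26
  195000 mN = 195000 × 10^-3 N = 195
  0.00598 kN = 0.00598 × 10^3 N = 5.98
  0.00534 kN = 0.00534 × 10^3 N = 5.34
  19.5 N → 19.5
Sum: 2.26 + 195 + 5.98 + 5.34 + 19.5 = 228.08

228.08 N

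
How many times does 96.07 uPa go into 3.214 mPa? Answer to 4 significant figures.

(3.214 × 10^-3) / (96.07 × 10^-6) = 0.033455 × 10^3

33.45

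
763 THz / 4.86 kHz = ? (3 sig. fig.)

157000000000

(763e12) / (4.86e3) = 157e9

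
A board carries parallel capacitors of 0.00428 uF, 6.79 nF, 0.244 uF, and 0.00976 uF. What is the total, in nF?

In nF:
  0.00428 uF = 0.00428 × 10^3 nF = 4.28
  6.79 nF → 6.79
  0.244 uF = 0.244 × 10^3 nF = 244
  0.00976 uF = 0.00976 × 10^3 nF = 9.76
Sum: 4.28 + 6.79 + 244 + 9.76 = 264.83

264.83 nF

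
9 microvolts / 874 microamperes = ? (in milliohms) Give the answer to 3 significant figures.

10.3 milliohms

(9 × 10^-6) / (874 × 10^-6) = 0.010297 Ω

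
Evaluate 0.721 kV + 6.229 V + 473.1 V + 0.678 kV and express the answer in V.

In V:
  0.721 kV = 0.721 × 10^3 V = 721
  6.229 V → 6.229
  473.1 V → 473.1
  0.678 kV = 0.678 × 10^3 V = 678
Sum: 721 + 6.229 + 473.1 + 678 = 1878.329

1878.329 V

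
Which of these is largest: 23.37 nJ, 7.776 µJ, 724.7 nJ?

7.776 µJ

23.37 nJ = 0.00000002337 J
7.776 µJ = 0.000007776 J
724.7 nJ = 0.0000007247 J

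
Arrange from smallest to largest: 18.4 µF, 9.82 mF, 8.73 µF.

18.4 µF = 0.0000184 F
9.82 mF = 0.00982 F
8.73 µF = 0.00000873 F

8.73 µF < 18.4 µF < 9.82 mF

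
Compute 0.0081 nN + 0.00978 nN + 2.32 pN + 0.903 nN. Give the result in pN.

923.2 pN

In pN:
  0.0081 nN = 0.0081e3 pN = 8.1
  0.00978 nN = 0.00978e3 pN = 9.78
  2.32 pN → 2.32
  0.903 nN = 0.903e3 pN = 903
Sum: 8.1 + 9.78 + 2.32 + 903 = 923.2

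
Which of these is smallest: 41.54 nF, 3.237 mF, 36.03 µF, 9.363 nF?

9.363 nF

41.54 nF = 0.00000004154 F
3.237 mF = 0.003237 F
36.03 µF = 0.00003603 F
9.363 nF = 0.000000009363 F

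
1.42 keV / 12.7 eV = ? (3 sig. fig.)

(1.42 × 10³) / (12.7) = 0.1118 × 10³

112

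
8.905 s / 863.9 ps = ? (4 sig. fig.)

(8.905) / (863.9 × 10^-12) = 0.010308 × 10^12

10310000000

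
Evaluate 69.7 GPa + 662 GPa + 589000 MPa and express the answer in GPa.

In GPa:
  69.7 GPa → 69.7
  662 GPa → 662
  589000 MPa = 589000 × 10^-3 GPa = 589
Sum: 69.7 + 662 + 589 = 1320.7

1320.7 GPa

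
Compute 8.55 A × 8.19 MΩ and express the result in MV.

70.0245 MV

8.55 × 8.19 × 10^6 = 70.0245 × 10^6 V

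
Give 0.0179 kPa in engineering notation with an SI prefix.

17.9 Pa

= 17.9 Pa; mantissa already in [1, 1000).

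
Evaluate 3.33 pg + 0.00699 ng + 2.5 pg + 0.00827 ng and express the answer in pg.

21.09 pg

In pg:
  3.33 pg → 3.33
  0.00699 ng = 0.00699 × 10^3 pg = 6.99
  2.5 pg → 2.5
  0.00827 ng = 0.00827 × 10^3 pg = 8.27
Sum: 3.33 + 6.99 + 2.5 + 8.27 = 21.09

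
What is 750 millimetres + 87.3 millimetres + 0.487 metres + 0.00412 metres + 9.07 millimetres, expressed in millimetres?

In millimetres:
  750 millimetres → 750
  87.3 millimetres → 87.3
  0.487 metres = 0.487 × 10^3 millimetres = 487
  0.00412 metres = 0.00412 × 10^3 millimetres = 4.12
  9.07 millimetres → 9.07
Sum: 750 + 87.3 + 487 + 4.12 + 9.07 = 1337.49

1337.49 millimetres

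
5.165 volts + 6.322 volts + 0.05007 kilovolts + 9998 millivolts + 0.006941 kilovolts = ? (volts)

78.496 volts

In volts:
  5.165 volts → 5.165
  6.322 volts → 6.322
  0.05007 kilovolts = 0.05007 × 10^3 volts = 50.07
  9998 millivolts = 9998 × 10^-3 volts = 9.998
  0.006941 kilovolts = 0.006941 × 10^3 volts = 6.941
Sum: 5.165 + 6.322 + 50.07 + 9.998 + 6.941 = 78.496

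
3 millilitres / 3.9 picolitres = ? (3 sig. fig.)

(3e-3) / (3.9e-12) = 0.7692e9

769000000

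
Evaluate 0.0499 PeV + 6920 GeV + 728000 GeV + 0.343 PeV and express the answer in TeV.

1127.82 TeV

In TeV:
  0.0499 PeV = 0.0499 × 10^3 TeV = 49.9
  6920 GeV = 6920 × 10^-3 TeV = 6.92
  728000 GeV = 728000 × 10^-3 TeV = 728
  0.343 PeV = 0.343 × 10^3 TeV = 343
Sum: 49.9 + 6.92 + 728 + 343 = 1127.82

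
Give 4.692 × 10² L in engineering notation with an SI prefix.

469.2 L

= 469.2 L; mantissa already in [1, 1000).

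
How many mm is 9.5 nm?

0.0000095 mm

nano = 10⁻⁹, milli = 10⁻³; factor is 10⁻⁶.
9.5 × 10⁻⁶ = 0.0000095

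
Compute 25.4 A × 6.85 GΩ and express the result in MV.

25.4 × 6.85 × 10⁹ = 173.99 × 10⁹ V

173990 MV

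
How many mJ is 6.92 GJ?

6920000000000 mJ

giga = 10^9, milli = 10^-3; factor is 10^12.
6.92 × 10^12 = 6920000000000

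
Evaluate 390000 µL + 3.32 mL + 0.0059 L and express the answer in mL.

399.22 mL

In mL:
  390000 µL = 390000 × 10⁻³ mL = 390
  3.32 mL → 3.32
  0.0059 L = 0.0059 × 10³ mL = 5.9
Sum: 390 + 3.32 + 5.9 = 399.22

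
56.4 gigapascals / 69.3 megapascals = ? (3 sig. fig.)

(56.4e9) / (69.3e6) = 0.8139e3

814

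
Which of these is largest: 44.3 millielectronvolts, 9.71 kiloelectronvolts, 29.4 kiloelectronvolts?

44.3 millielectronvolts = 0.0443 electronvolts
9.71 kiloelectronvolts = 9710 electronvolts
29.4 kiloelectronvolts = 29400 electronvolts

29.4 kiloelectronvolts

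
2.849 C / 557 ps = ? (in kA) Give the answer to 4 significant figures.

5115000 kA

(2.849) / (557e-12) = 0.0051149e12 A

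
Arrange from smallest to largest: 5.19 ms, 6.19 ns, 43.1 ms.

6.19 ns < 5.19 ms < 43.1 ms

5.19 ms = 0.00519 s
6.19 ns = 0.00000000619 s
43.1 ms = 0.0431 s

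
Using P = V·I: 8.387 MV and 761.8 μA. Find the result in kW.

6.3892166 kW

8.387 × 10⁶ × 761.8 × 10⁻⁶ = 6389.2166 W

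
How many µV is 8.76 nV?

0.00876 µV

nano = 1e-9, micro = 1e-6; factor is 1e-3.
8.76 × 1e-3 = 0.00876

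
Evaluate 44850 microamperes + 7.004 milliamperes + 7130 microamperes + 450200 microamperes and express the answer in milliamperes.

509.184 milliamperes

In milliamperes:
  44850 microamperes = 44850e-3 milliamperes = 44.85
  7.004 milliamperes → 7.004
  7130 microamperes = 7130e-3 milliamperes = 7.13
  450200 microamperes = 450200e-3 milliamperes = 450.2
Sum: 44.85 + 7.004 + 7.13 + 450.2 = 509.184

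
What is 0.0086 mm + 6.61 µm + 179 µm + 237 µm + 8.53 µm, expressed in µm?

In µm:
  0.0086 mm = 0.0086 × 10^3 µm = 8.6
  6.61 µm → 6.61
  179 µm → 179
  237 µm → 237
  8.53 µm → 8.53
Sum: 8.6 + 6.61 + 179 + 237 + 8.53 = 439.74

439.74 µm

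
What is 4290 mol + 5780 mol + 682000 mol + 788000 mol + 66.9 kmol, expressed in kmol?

In kmol:
  4290 mol = 4290 × 10⁻³ kmol = 4.29
  5780 mol = 5780 × 10⁻³ kmol = 5.78
  682000 mol = 682000 × 10⁻³ kmol = 682
  788000 mol = 788000 × 10⁻³ kmol = 788
  66.9 kmol → 66.9
Sum: 4.29 + 5.78 + 682 + 788 + 66.9 = 1546.97

1546.97 kmol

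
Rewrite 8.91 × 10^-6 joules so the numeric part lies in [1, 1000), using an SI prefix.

8.91 microjoules

= 8.91 × 10^-6 joules; 10^-6 is micro.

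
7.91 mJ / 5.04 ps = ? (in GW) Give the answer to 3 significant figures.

(7.91e-3) / (5.04e-12) = 1.5694e9 W

1.57 GW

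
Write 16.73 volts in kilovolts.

0.01673 kilovolts

(no prefix) = 10⁰, kilo = 10³; factor is 10⁻³.
16.73 × 10⁻³ = 0.01673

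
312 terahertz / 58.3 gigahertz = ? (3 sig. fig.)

(312e12) / (58.3e9) = 5.352e3

5350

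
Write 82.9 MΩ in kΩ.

mega = 10^6, kilo = 10^3; factor is 10^3.
82.9 × 10^3 = 82900

82900 kΩ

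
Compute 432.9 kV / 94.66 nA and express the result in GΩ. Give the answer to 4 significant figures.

(432.9 × 10³) / (94.66 × 10⁻⁹) = 4.57321 × 10¹² Ω

4573 GΩ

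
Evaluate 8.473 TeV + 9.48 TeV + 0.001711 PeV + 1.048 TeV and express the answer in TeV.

In TeV:
  8.473 TeV → 8.473
  9.48 TeV → 9.48
  0.001711 PeV = 0.001711e3 TeV = 1.711
  1.048 TeV → 1.048
Sum: 8.473 + 9.48 + 1.711 + 1.048 = 20.712

20.712 TeV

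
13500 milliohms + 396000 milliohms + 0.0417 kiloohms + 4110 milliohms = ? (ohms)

455.31 ohms

In ohms:
  13500 milliohms = 13500 × 10^-3 ohms = 13.5
  396000 milliohms = 396000 × 10^-3 ohms = 396
  0.0417 kiloohms = 0.0417 × 10^3 ohms = 41.7
  4110 milliohms = 4110 × 10^-3 ohms = 4.11
Sum: 13.5 + 396 + 41.7 + 4.11 = 455.31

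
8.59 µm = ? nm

micro = 10⁻⁶, nano = 10⁻⁹; factor is 10³.
8.59 × 10³ = 8590

8590 nm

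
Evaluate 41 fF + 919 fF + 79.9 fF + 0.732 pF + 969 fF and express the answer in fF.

2740.9 fF

In fF:
  41 fF → 41
  919 fF → 919
  79.9 fF → 79.9
  0.732 pF = 0.732 × 10^3 fF = 732
  969 fF → 969
Sum: 41 + 919 + 79.9 + 732 + 969 = 2740.9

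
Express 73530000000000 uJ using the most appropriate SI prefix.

= 73.53 × 10⁶ J; 10⁶ is mega.

73.53 MJ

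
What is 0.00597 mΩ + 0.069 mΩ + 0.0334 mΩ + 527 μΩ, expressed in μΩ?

635.37 μΩ

In μΩ:
  0.00597 mΩ = 0.00597e3 μΩ = 5.97
  0.069 mΩ = 0.069e3 μΩ = 69
  0.0334 mΩ = 0.0334e3 μΩ = 33.4
  527 μΩ → 527
Sum: 5.97 + 69 + 33.4 + 527 = 635.37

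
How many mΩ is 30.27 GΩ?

30270000000000 mΩ

giga = 1e9, milli = 1e-3; factor is 1e12.
30.27 × 1e12 = 30270000000000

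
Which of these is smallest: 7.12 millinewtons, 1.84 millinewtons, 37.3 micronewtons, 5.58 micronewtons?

7.12 millinewtons = 0.00712 newtons
1.84 millinewtons = 0.00184 newtons
37.3 micronewtons = 0.0000373 newtons
5.58 micronewtons = 0.00000558 newtons

5.58 micronewtons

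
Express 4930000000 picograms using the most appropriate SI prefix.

4.93 milligrams

= 4.93e-3 grams; 1e-3 is milli.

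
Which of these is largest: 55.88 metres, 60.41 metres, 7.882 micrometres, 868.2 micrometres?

55.88 metres = 55.88 metres
60.41 metres = 60.41 metres
7.882 micrometres = 0.000007882 metres
868.2 micrometres = 0.0008682 metres

60.41 metres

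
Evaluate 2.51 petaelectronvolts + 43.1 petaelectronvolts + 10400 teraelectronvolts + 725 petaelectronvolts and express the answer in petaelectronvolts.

781.01 petaelectronvolts

In petaelectronvolts:
  2.51 petaelectronvolts → 2.51
  43.1 petaelectronvolts → 43.1
  10400 teraelectronvolts = 10400 × 10^-3 petaelectronvolts = 10.4
  725 petaelectronvolts → 725
Sum: 2.51 + 43.1 + 10.4 + 725 = 781.01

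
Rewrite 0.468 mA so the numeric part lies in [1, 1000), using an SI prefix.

468 μA

= 468 × 10⁻⁶ A; 10⁻⁶ is micro.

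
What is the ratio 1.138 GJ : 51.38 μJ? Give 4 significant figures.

22150000000000

(1.138 × 10^9) / (51.38 × 10^-6) = 0.022149 × 10^15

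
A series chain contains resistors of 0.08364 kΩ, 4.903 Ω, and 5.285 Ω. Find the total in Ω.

93.828 Ω

In Ω:
  0.08364 kΩ = 0.08364 × 10^3 Ω = 83.64
  4.903 Ω → 4.903
  5.285 Ω → 5.285
Sum: 83.64 + 4.903 + 5.285 = 93.828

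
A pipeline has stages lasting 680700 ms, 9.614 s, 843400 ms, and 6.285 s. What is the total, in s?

In s:
  680700 ms = 680700 × 10^-3 s = 680.7
  9.614 s → 9.614
  843400 ms = 843400 × 10^-3 s = 843.4
  6.285 s → 6.285
Sum: 680.7 + 9.614 + 843.4 + 6.285 = 1539.999

1539.999 s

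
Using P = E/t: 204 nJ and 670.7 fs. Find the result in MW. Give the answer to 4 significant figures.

(204 × 10^-9) / (670.7 × 10^-15) = 0.30416 × 10^6 W

0.3042 MW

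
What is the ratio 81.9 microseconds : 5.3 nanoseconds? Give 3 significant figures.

(81.9e-6) / (5.3e-9) = 15.45e3

15500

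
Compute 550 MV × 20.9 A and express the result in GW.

550 × 10⁶ × 20.9 = 11495 × 10⁶ W

11.495 GW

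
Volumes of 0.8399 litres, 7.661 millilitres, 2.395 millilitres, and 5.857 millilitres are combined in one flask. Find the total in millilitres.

855.813 millilitres

In millilitres:
  0.8399 litres = 0.8399 × 10^3 millilitres = 839.9
  7.661 millilitres → 7.661
  2.395 millilitres → 2.395
  5.857 millilitres → 5.857
Sum: 839.9 + 7.661 + 2.395 + 5.857 = 855.813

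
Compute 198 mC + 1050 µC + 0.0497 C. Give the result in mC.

248.75 mC

In mC:
  198 mC → 198
  1050 µC = 1050e-3 mC = 1.05
  0.0497 C = 0.0497e3 mC = 49.7
Sum: 198 + 1.05 + 49.7 = 248.75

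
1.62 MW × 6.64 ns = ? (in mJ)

1.62e6 × 6.64e-9 = 10.7568e-3 J

10.7568 mJ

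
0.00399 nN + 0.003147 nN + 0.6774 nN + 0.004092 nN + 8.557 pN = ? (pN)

In pN:
  0.00399 nN = 0.00399 × 10³ pN = 3.99
  0.003147 nN = 0.003147 × 10³ pN = 3.147
  0.6774 nN = 0.6774 × 10³ pN = 677.4
  0.004092 nN = 0.004092 × 10³ pN = 4.092
  8.557 pN → 8.557
Sum: 3.99 + 3.147 + 677.4 + 4.092 + 8.557 = 697.186

697.186 pN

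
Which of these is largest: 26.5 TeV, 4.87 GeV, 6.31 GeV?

26.5 TeV = 26500000000000 eV
4.87 GeV = 4870000000 eV
6.31 GeV = 6310000000 eV

26.5 TeV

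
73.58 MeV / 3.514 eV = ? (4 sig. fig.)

(73.58 × 10^6) / (3.514) = 20.939 × 10^6

20940000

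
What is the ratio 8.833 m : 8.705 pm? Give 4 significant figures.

(8.833) / (8.705 × 10⁻¹²) = 1.0147 × 10¹²

1015000000000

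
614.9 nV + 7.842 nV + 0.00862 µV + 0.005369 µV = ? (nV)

636.731 nV

In nV:
  614.9 nV → 614.9
  7.842 nV → 7.842
  0.00862 µV = 0.00862e3 nV = 8.62
  0.005369 µV = 0.005369e3 nV = 5.369
Sum: 614.9 + 7.842 + 8.62 + 5.369 = 636.731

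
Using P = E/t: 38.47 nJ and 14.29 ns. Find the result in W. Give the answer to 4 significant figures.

2.692 W

(38.47e-9) / (14.29e-9) = 2.69209 W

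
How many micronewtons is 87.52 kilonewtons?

87520000000 micronewtons

kilo = 1e3, micro = 1e-6; factor is 1e9.
87.52 × 1e9 = 87520000000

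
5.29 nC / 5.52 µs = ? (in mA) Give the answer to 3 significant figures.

(5.29 × 10⁻⁹) / (5.52 × 10⁻⁶) = 0.95833 × 10⁻³ A

0.958 mA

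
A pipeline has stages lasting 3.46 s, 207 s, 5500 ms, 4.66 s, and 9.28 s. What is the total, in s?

229.9 s

In s:
  3.46 s → 3.46
  207 s → 207
  5500 ms = 5500e-3 s = 5.5
  4.66 s → 4.66
  9.28 s → 9.28
Sum: 3.46 + 207 + 5.5 + 4.66 + 9.28 = 229.9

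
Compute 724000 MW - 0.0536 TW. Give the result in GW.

670.4 GW

In GW:
  724000 MW = 724000 × 10^-3 GW = 724
  0.0536 TW = 0.0536 × 10^3 GW = 53.6
Difference: 724 - 53.6 = 670.4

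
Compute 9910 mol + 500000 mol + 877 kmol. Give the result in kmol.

1386.91 kmol

In kmol:
  9910 mol = 9910 × 10⁻³ kmol = 9.91
  500000 mol = 500000 × 10⁻³ kmol = 500
  877 kmol → 877
Sum: 9.91 + 500 + 877 = 1386.91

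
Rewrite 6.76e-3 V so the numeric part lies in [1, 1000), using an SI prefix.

= 6.76e-3 V; 1e-3 is milli.

6.76 mV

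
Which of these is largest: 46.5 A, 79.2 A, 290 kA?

290 kA

46.5 A = 46.5 A
79.2 A = 79.2 A
290 kA = 290000 A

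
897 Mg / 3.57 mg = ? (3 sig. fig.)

(897e6) / (3.57e-3) = 251.3e9

251000000000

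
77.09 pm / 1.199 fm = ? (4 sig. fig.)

64300

(77.09 × 10^-12) / (1.199 × 10^-15) = 64.295 × 10^3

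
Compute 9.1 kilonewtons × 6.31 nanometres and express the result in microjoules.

57.421 microjoules

9.1 × 10^3 × 6.31 × 10^-9 = 57.421 × 10^-6 J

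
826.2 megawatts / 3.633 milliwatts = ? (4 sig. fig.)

227400000000

(826.2 × 10⁶) / (3.633 × 10⁻³) = 227.42 × 10⁹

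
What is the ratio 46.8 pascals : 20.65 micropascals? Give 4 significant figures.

(46.8) / (20.65 × 10^-6) = 2.2663 × 10^6

2266000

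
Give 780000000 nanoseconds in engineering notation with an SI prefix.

780 milliseconds

= 780 × 10⁻³ seconds; 10⁻³ is milli.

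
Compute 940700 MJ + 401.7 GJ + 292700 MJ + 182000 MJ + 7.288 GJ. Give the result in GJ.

1824.388 GJ

In GJ:
  940700 MJ = 940700 × 10^-3 GJ = 940.7
  401.7 GJ → 401.7
  292700 MJ = 292700 × 10^-3 GJ = 292.7
  182000 MJ = 182000 × 10^-3 GJ = 182
  7.288 GJ → 7.288
Sum: 940.7 + 401.7 + 292.7 + 182 + 7.288 = 1824.388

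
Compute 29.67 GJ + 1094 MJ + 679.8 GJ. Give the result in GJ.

In GJ:
  29.67 GJ → 29.67
  1094 MJ = 1094 × 10^-3 GJ = 1.094
  679.8 GJ → 679.8
Sum: 29.67 + 1.094 + 679.8 = 710.564

710.564 GJ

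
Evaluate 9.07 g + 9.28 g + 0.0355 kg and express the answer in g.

In g:
  9.07 g → 9.07
  9.28 g → 9.28
  0.0355 kg = 0.0355 × 10³ g = 35.5
Sum: 9.07 + 9.28 + 35.5 = 53.85

53.85 g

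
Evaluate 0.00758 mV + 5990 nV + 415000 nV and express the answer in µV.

In µV:
  0.00758 mV = 0.00758 × 10³ µV = 7.58
  5990 nV = 5990 × 10⁻³ µV = 5.99
  415000 nV = 415000 × 10⁻³ µV = 415
Sum: 7.58 + 5.99 + 415 = 428.57

428.57 µV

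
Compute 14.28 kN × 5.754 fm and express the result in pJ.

14.28 × 10^3 × 5.754 × 10^-15 = 82.16712 × 10^-12 J

82.16712 pJ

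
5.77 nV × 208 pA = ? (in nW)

0.00000000120016 nW

5.77e-9 × 208e-12 = 1200.16e-21 W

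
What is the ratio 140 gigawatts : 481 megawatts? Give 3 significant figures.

(140 × 10^9) / (481 × 10^6) = 0.2911 × 10^3

291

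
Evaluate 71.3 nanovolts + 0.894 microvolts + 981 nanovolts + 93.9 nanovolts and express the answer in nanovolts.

2040.2 nanovolts

In nanovolts:
  71.3 nanovolts → 71.3
  0.894 microvolts = 0.894 × 10³ nanovolts = 894
  981 nanovolts → 981
  93.9 nanovolts → 93.9
Sum: 71.3 + 894 + 981 + 93.9 = 2040.2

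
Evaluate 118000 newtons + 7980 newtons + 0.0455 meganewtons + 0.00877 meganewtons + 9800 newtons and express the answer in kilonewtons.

190.05 kilonewtons

In kilonewtons:
  118000 newtons = 118000e-3 kilonewtons = 118
  7980 newtons = 7980e-3 kilonewtons = 7.98
  0.0455 meganewtons = 0.0455e3 kilonewtons = 45.5
  0.00877 meganewtons = 0.00877e3 kilonewtons = 8.77
  9800 newtons = 9800e-3 kilonewtons = 9.8
Sum: 118 + 7.98 + 45.5 + 8.77 + 9.8 = 190.05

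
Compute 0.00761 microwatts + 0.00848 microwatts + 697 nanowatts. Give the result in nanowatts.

In nanowatts:
  0.00761 microwatts = 0.00761 × 10^3 nanowatts = 7.61
  0.00848 microwatts = 0.00848 × 10^3 nanowatts = 8.48
  697 nanowatts → 697
Sum: 7.61 + 8.48 + 697 = 713.09

713.09 nanowatts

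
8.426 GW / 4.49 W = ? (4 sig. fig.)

1877000000

(8.426 × 10^9) / (4.49) = 1.8766 × 10^9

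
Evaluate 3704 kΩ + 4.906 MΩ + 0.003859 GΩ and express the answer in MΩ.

12.469 MΩ

In MΩ:
  3704 kΩ = 3704 × 10⁻³ MΩ = 3.704
  4.906 MΩ → 4.906
  0.003859 GΩ = 0.003859 × 10³ MΩ = 3.859
Sum: 3.704 + 4.906 + 3.859 = 12.469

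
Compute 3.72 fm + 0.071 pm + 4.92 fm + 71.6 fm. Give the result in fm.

In fm:
  3.72 fm → 3.72
  0.071 pm = 0.071 × 10³ fm = 71
  4.92 fm → 4.92
  71.6 fm → 71.6
Sum: 3.72 + 71 + 4.92 + 71.6 = 151.24

151.24 fm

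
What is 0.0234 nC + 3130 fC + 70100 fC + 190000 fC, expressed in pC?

In pC:
  0.0234 nC = 0.0234e3 pC = 23.4
  3130 fC = 3130e-3 pC = 3.13
  70100 fC = 70100e-3 pC = 70.1
  190000 fC = 190000e-3 pC = 190
Sum: 23.4 + 3.13 + 70.1 + 190 = 286.63

286.63 pC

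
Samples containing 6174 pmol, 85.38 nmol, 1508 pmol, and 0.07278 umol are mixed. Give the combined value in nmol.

In nmol:
  6174 pmol = 6174 × 10⁻³ nmol = 6.174
  85.38 nmol → 85.38
  1508 pmol = 1508 × 10⁻³ nmol = 1.508
  0.07278 umol = 0.07278 × 10³ nmol = 72.78
Sum: 6.174 + 85.38 + 1.508 + 72.78 = 165.842

165.842 nmol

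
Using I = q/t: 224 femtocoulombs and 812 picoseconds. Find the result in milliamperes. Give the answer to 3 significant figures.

(224e-15) / (812e-12) = 0.27586e-3 A

0.276 milliamperes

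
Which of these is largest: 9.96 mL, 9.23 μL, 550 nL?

9.96 mL

9.96 mL = 0.00996 L
9.23 μL = 0.00000923 L
550 nL = 0.00000055 L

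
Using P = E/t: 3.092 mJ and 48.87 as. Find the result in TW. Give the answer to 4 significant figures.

63.27 TW

(3.092 × 10^-3) / (48.87 × 10^-18) = 0.0632699 × 10^15 W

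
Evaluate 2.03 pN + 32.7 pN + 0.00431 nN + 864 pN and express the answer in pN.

In pN:
  2.03 pN → 2.03
  32.7 pN → 32.7
  0.00431 nN = 0.00431e3 pN = 4.31
  864 pN → 864
Sum: 2.03 + 32.7 + 4.31 + 864 = 903.04

903.04 pN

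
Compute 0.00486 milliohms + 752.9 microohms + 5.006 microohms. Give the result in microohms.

In microohms:
  0.00486 milliohms = 0.00486 × 10³ microohms = 4.86
  752.9 microohms → 752.9
  5.006 microohms → 5.006
Sum: 4.86 + 752.9 + 5.006 = 762.766

762.766 microohms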